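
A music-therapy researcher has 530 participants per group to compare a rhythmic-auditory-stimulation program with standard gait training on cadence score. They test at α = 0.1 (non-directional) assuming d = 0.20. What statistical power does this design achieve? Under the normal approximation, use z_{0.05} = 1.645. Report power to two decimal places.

power ≈ 0.95

For two equal groups, power = Φ(d·√(n/2) − z_{α/2}).
d·√(n/2) = 0.20 × √(530/2) = 0.20 × 16.279 = 3.256.
z_β = 3.256 − 1.645 = 1.611.
Power = Φ(1.611) = 0.946.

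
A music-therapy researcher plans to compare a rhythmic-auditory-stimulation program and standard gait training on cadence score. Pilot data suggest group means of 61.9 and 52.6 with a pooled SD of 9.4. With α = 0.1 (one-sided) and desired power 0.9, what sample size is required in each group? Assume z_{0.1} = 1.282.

n = 14 per group

Cohen's d = |M₁ − M₂| / SD_pooled = |61.9 − 52.6| / 9.4 = 9.3 / 9.4 = 0.989.
For two independent groups with equal n: n = 2·((z_{α} + z_β) / d)².
z_{α} + z_β = 1.282 + 1.282 = 2.564.
n = 2 × (2.564 / 0.989)² = 2 × 2.593² = 2 × 6.72 = 13.4.
Round up to the next whole participant.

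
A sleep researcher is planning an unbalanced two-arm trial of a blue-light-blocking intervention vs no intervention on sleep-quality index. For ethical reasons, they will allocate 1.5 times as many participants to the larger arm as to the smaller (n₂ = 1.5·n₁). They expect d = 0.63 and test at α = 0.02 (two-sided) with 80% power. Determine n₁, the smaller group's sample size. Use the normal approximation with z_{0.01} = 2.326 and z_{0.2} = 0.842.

With allocation ratio k = n₂/n₁ = 1.5, Var(x̄₁−x̄₂) = σ²(1/n₁ + 1/(k·n₁)) = σ²·(k+1)/(k·n₁).
So n₁ = (1 + 1/k)·((z_{α/2} + z_β)/d)² = 1.667 × (3.168/0.63)².
n₁ = 1.667 × 25.29 = 42.1.
Round up: n₁ = 43, giving n₂ = ⌈1.5 × 43⌉ = ⌈64.5⌉ = 65.

n₁ = 43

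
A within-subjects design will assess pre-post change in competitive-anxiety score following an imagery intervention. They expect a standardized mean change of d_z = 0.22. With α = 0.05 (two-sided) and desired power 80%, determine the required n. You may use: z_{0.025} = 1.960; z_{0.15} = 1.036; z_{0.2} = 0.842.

n = 163 pairs

For a paired (one-sample on differences) test: n = ((z_{α/2} + z_β) / d)².
z_{α/2} + z_β = 1.960 + 0.842 = 2.802.
n = (2.802 / 0.22)² = 12.736² = 162.21.
Round up.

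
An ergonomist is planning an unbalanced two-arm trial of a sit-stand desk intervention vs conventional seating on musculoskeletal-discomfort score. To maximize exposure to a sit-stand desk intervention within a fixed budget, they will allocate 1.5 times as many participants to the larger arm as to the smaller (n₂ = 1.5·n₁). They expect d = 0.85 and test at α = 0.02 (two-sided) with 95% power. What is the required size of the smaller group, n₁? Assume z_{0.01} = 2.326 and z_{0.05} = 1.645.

With allocation ratio k = n₂/n₁ = 1.5, Var(x̄₁−x̄₂) = σ²(1/n₁ + 1/(k·n₁)) = σ²·(k+1)/(k·n₁).
So n₁ = (1 + 1/k)·((z_{α/2} + z_β)/d)² = 1.667 × (3.971/0.85)².
n₁ = 1.667 × 21.83 = 36.4.
Round up: n₁ = 37, giving n₂ = ⌈1.5 × 37⌉ = ⌈55.5⌉ = 56.

n₁ = 37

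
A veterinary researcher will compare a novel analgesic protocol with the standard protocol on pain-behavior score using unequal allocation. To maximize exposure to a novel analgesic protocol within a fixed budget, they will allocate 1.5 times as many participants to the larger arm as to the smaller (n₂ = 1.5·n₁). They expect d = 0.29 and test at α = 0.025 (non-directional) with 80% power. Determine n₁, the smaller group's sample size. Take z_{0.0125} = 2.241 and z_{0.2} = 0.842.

n₁ = 189

With allocation ratio k = n₂/n₁ = 1.5, Var(x̄₁−x̄₂) = σ²(1/n₁ + 1/(k·n₁)) = σ²·(k+1)/(k·n₁).
So n₁ = (1 + 1/k)·((z_{α/2} + z_β)/d)² = 1.667 × (3.083/0.29)².
n₁ = 1.667 × 113.02 = 188.4.
Round up: n₁ = 189, giving n₂ = ⌈1.5 × 189⌉ = ⌈283.5⌉ = 284.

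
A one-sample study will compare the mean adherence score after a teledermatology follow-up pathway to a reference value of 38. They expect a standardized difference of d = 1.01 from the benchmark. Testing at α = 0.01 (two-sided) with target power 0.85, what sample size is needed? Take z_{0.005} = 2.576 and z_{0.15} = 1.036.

n = 13

For a one-sample test: n = ((z_{α/2} + z_β) / d)².
z_{α/2} + z_β = 2.576 + 1.036 = 3.612.
n = (3.612 / 1.01)² = 3.576² = 12.79.
Round up.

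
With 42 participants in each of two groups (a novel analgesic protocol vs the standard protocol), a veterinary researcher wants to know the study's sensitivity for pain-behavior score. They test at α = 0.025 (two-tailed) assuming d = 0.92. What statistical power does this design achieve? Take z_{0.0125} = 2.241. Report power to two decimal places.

For two equal groups, power = Φ(d·√(n/2) − z_{α/2}).
d·√(n/2) = 0.92 × √(42/2) = 0.92 × 4.583 = 4.216.
z_β = 4.216 − 2.241 = 1.975.
Power = Φ(1.975) = 0.976.

power ≈ 0.98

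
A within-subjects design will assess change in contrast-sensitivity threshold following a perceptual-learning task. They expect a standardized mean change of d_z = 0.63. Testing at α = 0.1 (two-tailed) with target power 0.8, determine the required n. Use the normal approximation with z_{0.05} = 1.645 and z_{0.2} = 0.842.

n = 16 pairs

For a paired (one-sample on differences) test: n = ((z_{α/2} + z_β) / d)².
z_{α/2} + z_β = 1.645 + 0.842 = 2.487.
n = (2.487 / 0.63)² = 3.948² = 15.58.
Round up.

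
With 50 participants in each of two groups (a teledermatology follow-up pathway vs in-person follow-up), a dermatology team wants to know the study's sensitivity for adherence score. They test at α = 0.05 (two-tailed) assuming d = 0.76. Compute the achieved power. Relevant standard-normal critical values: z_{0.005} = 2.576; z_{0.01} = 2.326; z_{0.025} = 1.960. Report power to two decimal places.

For two equal groups, power = Φ(d·√(n/2) − z_{α/2}).
d·√(n/2) = 0.76 × √(50/2) = 0.76 × 5.000 = 3.800.
z_β = 3.800 − 1.960 = 1.840.
Power = Φ(1.840) = 0.967.

power ≈ 0.97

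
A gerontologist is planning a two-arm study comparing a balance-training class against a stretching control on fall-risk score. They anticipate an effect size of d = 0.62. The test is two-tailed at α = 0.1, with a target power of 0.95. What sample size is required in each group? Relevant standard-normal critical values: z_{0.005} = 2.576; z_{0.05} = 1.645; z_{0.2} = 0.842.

For two independent groups with equal n: n = 2·((z_{α/2} + z_β) / d)².
z_{α/2} + z_β = 1.645 + 1.645 = 3.290.
n = 2 × (3.290 / 0.62)² = 2 × 5.306² = 2 × 28.16 = 56.3.
Round up to the next whole participant.

n = 57 per group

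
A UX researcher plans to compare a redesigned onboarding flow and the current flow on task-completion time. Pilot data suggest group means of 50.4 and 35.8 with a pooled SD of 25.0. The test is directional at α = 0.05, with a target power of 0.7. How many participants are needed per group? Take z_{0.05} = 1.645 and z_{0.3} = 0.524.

n = 28 per group

Cohen's d = |M₁ − M₂| / SD_pooled = |50.4 − 35.8| / 25.0 = 14.6 / 25.0 = 0.584.
For two independent groups with equal n: n = 2·((z_{α} + z_β) / d)².
z_{α} + z_β = 1.645 + 0.524 = 2.169.
n = 2 × (2.169 / 0.584)² = 2 × 3.714² = 2 × 13.79 = 27.6.
Round up to the next whole participant.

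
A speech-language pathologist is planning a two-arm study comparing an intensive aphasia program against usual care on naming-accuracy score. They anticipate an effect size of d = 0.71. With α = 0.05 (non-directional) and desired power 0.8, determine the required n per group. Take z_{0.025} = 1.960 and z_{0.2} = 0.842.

n = 32 per group

For two independent groups with equal n: n = 2·((z_{α/2} + z_β) / d)².
z_{α/2} + z_β = 1.960 + 0.842 = 2.802.
n = 2 × (2.802 / 0.71)² = 2 × 3.946² = 2 × 15.57 = 31.1.
Round up to the next whole participant.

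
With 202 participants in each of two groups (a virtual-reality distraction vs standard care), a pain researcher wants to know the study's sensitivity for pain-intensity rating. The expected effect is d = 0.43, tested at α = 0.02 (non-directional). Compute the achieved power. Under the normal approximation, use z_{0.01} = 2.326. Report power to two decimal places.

power ≈ 0.98

For two equal groups, power = Φ(d·√(n/2) − z_{α/2}).
d·√(n/2) = 0.43 × √(202/2) = 0.43 × 10.050 = 4.321.
z_β = 4.321 − 2.326 = 1.995.
Power = Φ(1.995) = 0.977.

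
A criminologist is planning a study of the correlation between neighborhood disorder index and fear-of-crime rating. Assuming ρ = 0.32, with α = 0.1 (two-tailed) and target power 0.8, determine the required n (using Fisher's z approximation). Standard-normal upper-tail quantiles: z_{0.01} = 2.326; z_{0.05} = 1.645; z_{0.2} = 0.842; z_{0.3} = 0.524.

n = 60

Fisher's z: C = ½·ln((1+r)/(1−r)) = ½·ln(1.9412) = 0.3316.
n = ((z_{α/2} + z_β)/C)² + 3.
(1.645 + 0.842) / 0.3316 = 2.487 / 0.3316 = 7.500.
n = 7.500² + 3 = 56.25 + 3 = 59.2.
Round up.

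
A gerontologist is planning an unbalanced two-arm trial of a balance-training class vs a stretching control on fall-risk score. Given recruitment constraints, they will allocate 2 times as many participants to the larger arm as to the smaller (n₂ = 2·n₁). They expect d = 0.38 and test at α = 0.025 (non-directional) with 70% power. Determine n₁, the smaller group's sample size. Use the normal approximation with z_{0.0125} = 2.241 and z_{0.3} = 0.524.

With allocation ratio k = n₂/n₁ = 2, Var(x̄₁−x̄₂) = σ²(1/n₁ + 1/(k·n₁)) = σ²·(k+1)/(k·n₁).
So n₁ = (1 + 1/k)·((z_{α/2} + z_β)/d)² = 1.500 × (2.765/0.38)².
n₁ = 1.500 × 52.94 = 79.4.
Round up: n₁ = 80, giving n₂ = 2 × 80 = 160.

n₁ = 80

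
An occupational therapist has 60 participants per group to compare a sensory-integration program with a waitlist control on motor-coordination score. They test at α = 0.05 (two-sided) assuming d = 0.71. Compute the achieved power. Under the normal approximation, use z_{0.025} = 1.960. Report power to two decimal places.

For two equal groups, power = Φ(d·√(n/2) − z_{α/2}).
d·√(n/2) = 0.71 × √(60/2) = 0.71 × 5.477 = 3.889.
z_β = 3.889 − 1.960 = 1.929.
Power = Φ(1.929) = 0.973.

power ≈ 0.97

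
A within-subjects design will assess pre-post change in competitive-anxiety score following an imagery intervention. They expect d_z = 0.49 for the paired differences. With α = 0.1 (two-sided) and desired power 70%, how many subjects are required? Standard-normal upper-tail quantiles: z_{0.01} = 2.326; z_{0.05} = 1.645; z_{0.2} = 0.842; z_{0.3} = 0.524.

n = 20 pairs

For a paired (one-sample on differences) test: n = ((z_{α/2} + z_β) / d)².
z_{α/2} + z_β = 1.645 + 0.524 = 2.169.
n = (2.169 / 0.49)² = 4.427² = 19.59.
Round up.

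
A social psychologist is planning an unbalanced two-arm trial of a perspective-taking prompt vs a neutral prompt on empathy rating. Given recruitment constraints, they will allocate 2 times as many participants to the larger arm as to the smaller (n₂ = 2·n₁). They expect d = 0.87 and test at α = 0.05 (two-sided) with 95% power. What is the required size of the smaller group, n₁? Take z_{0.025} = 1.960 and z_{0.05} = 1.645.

n₁ = 26

With allocation ratio k = n₂/n₁ = 2, Var(x̄₁−x̄₂) = σ²(1/n₁ + 1/(k·n₁)) = σ²·(k+1)/(k·n₁).
So n₁ = (1 + 1/k)·((z_{α/2} + z_β)/d)² = 1.500 × (3.605/0.87)².
n₁ = 1.500 × 17.17 = 25.8.
Round up: n₁ = 26, giving n₂ = 2 × 26 = 52.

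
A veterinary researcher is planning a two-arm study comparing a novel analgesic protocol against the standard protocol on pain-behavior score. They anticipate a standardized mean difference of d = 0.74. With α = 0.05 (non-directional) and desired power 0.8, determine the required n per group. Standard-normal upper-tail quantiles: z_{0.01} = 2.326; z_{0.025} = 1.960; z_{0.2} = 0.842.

For two independent groups with equal n: n = 2·((z_{α/2} + z_β) / d)².
z_{α/2} + z_β = 1.960 + 0.842 = 2.802.
n = 2 × (2.802 / 0.74)² = 2 × 3.786² = 2 × 14.34 = 28.7.
Round up to the next whole participant.

n = 29 per group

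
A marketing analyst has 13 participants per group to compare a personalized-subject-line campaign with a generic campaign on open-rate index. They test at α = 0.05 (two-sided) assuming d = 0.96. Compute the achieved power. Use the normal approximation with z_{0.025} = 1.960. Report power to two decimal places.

power ≈ 0.69

For two equal groups, power = Φ(d·√(n/2) − z_{α/2}).
d·√(n/2) = 0.96 × √(13/2) = 0.96 × 2.550 = 2.448.
z_β = 2.448 − 1.960 = 0.488.
Power = Φ(0.488) = 0.687.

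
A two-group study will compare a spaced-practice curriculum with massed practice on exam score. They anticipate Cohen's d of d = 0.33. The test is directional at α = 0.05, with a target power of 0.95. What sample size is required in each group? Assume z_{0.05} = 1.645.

n = 199 per group

For two independent groups with equal n: n = 2·((z_{α} + z_β) / d)².
z_{α} + z_β = 1.645 + 1.645 = 3.290.
n = 2 × (3.290 / 0.33)² = 2 × 9.970² = 2 × 99.39 = 198.8.
Round up to the next whole participant.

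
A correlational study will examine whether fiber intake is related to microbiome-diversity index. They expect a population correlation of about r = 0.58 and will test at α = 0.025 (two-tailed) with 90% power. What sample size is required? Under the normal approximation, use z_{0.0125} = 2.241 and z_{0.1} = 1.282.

n = 32

Fisher's z: C = ½·ln((1+r)/(1−r)) = ½·ln(3.7619) = 0.6625.
n = ((z_{α/2} + z_β)/C)² + 3.
(2.241 + 1.282) / 0.6625 = 3.523 / 0.6625 = 5.318.
n = 5.318² + 3 = 28.28 + 3 = 31.3.
Round up.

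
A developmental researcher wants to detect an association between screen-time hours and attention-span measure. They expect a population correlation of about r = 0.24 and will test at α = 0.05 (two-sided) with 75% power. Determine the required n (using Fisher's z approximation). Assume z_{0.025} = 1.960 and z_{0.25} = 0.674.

Fisher's z: C = ½·ln((1+r)/(1−r)) = ½·ln(1.6316) = 0.2448.
n = ((z_{α/2} + z_β)/C)² + 3.
(1.960 + 0.674) / 0.2448 = 2.634 / 0.2448 = 10.760.
n = 10.760² + 3 = 115.77 + 3 = 118.8.
Round up.

n = 119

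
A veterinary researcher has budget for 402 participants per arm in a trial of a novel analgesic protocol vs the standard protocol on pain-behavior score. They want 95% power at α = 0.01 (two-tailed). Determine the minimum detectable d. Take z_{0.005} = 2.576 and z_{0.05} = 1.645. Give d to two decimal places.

For two independent groups of n = 402 each: d_min = (z_{α/2} + z_β)·√(2/n).
z-sum = 2.576 + 1.645 = 4.221.
d_min = 4.221 × √(2/402) = 4.221 × 0.0705 = 0.298.

d_min ≈ 0.30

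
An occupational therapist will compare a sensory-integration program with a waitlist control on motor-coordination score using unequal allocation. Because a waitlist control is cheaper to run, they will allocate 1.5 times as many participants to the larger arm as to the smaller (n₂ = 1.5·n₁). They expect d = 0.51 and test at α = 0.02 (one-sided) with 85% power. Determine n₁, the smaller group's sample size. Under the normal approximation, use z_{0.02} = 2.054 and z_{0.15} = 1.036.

n₁ = 62

With allocation ratio k = n₂/n₁ = 1.5, Var(x̄₁−x̄₂) = σ²(1/n₁ + 1/(k·n₁)) = σ²·(k+1)/(k·n₁).
So n₁ = (1 + 1/k)·((z_{α} + z_β)/d)² = 1.667 × (3.090/0.51)².
n₁ = 1.667 × 36.71 = 61.2.
Round up: n₁ = 62, giving n₂ = 1.5 × 62 = 93.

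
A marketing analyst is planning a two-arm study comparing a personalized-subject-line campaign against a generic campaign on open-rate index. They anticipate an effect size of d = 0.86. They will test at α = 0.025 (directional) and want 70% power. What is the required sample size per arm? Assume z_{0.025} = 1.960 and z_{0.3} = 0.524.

n = 17 per group

For two independent groups with equal n: n = 2·((z_{α} + z_β) / d)².
z_{α} + z_β = 1.960 + 0.524 = 2.484.
n = 2 × (2.484 / 0.86)² = 2 × 2.888² = 2 × 8.34 = 16.7.
Round up to the next whole participant.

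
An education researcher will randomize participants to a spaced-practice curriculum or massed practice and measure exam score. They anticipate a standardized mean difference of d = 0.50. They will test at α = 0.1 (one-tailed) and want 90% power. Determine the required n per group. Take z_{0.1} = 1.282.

For two independent groups with equal n: n = 2·((z_{α} + z_β) / d)².
z_{α} + z_β = 1.282 + 1.282 = 2.564.
n = 2 × (2.564 / 0.50)² = 2 × 5.128² = 2 × 26.30 = 52.6.
Round up to the next whole participant.

n = 53 per group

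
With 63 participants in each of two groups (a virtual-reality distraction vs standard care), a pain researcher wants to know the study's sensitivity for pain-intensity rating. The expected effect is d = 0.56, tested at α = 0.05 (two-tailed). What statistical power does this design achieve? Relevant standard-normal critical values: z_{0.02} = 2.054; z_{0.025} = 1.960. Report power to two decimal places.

power ≈ 0.88

For two equal groups, power = Φ(d·√(n/2) − z_{α/2}).
d·√(n/2) = 0.56 × √(63/2) = 0.56 × 5.612 = 3.143.
z_β = 3.143 − 1.960 = 1.183.
Power = Φ(1.183) = 0.882.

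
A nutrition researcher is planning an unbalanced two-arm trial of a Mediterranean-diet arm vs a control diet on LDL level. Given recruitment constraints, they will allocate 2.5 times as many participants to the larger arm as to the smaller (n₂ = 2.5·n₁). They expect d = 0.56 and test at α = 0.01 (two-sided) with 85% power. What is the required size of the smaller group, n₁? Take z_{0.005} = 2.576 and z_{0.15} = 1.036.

n₁ = 59

With allocation ratio k = n₂/n₁ = 2.5, Var(x̄₁−x̄₂) = σ²(1/n₁ + 1/(k·n₁)) = σ²·(k+1)/(k·n₁).
So n₁ = (1 + 1/k)·((z_{α/2} + z_β)/d)² = 1.400 × (3.612/0.56)².
n₁ = 1.400 × 41.60 = 58.2.
Round up: n₁ = 59, giving n₂ = ⌈2.5 × 59⌉ = ⌈147.5⌉ = 148.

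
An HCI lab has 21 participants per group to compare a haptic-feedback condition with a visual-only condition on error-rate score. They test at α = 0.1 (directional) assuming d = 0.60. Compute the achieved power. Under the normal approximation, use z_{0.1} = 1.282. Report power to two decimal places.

For two equal groups, power = Φ(d·√(n/2) − z_{α}).
d·√(n/2) = 0.60 × √(21/2) = 0.60 × 3.240 = 1.944.
z_β = 1.944 − 1.282 = 0.662.
Power = Φ(0.662) = 0.746.

power ≈ 0.75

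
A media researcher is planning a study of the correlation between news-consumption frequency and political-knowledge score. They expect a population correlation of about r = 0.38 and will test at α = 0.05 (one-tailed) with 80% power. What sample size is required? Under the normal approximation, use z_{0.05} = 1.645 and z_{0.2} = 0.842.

n = 42

Fisher's z: C = ½·ln((1+r)/(1−r)) = ½·ln(2.2258) = 0.4001.
n = ((z_{α} + z_β)/C)² + 3.
(1.645 + 0.842) / 0.4001 = 2.487 / 0.4001 = 6.216.
n = 6.216² + 3 = 38.64 + 3 = 41.6.
Round up.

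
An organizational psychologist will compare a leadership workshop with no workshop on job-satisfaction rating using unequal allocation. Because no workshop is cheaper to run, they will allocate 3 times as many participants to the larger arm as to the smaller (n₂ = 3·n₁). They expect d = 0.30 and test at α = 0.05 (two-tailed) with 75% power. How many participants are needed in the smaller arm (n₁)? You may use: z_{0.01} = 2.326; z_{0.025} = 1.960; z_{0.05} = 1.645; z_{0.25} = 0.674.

n₁ = 103

With allocation ratio k = n₂/n₁ = 3, Var(x̄₁−x̄₂) = σ²(1/n₁ + 1/(k·n₁)) = σ²·(k+1)/(k·n₁).
So n₁ = (1 + 1/k)·((z_{α/2} + z_β)/d)² = 1.333 × (2.634/0.30)².
n₁ = 1.333 × 77.09 = 102.8.
Round up: n₁ = 103, giving n₂ = 3 × 103 = 309.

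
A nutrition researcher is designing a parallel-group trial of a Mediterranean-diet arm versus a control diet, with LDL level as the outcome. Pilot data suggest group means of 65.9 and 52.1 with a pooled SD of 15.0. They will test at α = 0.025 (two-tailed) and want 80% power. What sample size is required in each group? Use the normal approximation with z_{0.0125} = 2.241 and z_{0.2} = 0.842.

Cohen's d = |M₁ − M₂| / SD_pooled = |65.9 − 52.1| / 15.0 = 13.8 / 15.0 = 0.920.
For two independent groups with equal n: n = 2·((z_{α/2} + z_β) / d)².
z_{α/2} + z_β = 2.241 + 0.842 = 3.083.
n = 2 × (3.083 / 0.920)² = 2 × 3.351² = 2 × 11.23 = 22.5.
Round up to the next whole participant.

n = 23 per group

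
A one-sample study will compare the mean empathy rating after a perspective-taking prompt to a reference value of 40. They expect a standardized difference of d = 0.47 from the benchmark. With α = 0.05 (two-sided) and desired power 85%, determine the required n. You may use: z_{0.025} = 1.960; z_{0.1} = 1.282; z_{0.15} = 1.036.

n = 41

For a one-sample test: n = ((z_{α/2} + z_β) / d)².
z_{α/2} + z_β = 1.960 + 1.036 = 2.996.
n = (2.996 / 0.47)² = 6.374² = 40.63.
Round up.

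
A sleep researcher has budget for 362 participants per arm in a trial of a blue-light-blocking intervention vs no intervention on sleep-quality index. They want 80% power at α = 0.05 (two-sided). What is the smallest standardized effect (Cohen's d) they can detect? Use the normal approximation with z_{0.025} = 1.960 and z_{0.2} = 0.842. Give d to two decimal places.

For two independent groups of n = 362 each: d_min = (z_{α/2} + z_β)·√(2/n).
z-sum = 1.960 + 0.842 = 2.802.
d_min = 2.802 × √(2/362) = 2.802 × 0.0743 = 0.208.

d_min ≈ 0.21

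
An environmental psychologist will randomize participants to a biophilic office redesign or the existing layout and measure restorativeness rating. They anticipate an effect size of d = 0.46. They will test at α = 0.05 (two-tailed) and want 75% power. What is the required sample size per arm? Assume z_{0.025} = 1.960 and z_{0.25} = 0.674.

For two independent groups with equal n: n = 2·((z_{α/2} + z_β) / d)².
z_{α/2} + z_β = 1.960 + 0.674 = 2.634.
n = 2 × (2.634 / 0.46)² = 2 × 5.726² = 2 × 32.79 = 65.6.
Round up to the next whole participant.

n = 66 per group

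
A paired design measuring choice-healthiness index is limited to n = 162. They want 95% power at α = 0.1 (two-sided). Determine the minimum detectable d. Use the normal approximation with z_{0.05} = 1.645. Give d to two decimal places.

For a single sample (or paired design) of n = 162: d_min = (z_{α/2} + z_β)/√n.
z-sum = 1.645 + 1.645 = 3.290.
d_min = 3.290 / √162 = 3.290 / 12.728 = 0.258.

d_min ≈ 0.26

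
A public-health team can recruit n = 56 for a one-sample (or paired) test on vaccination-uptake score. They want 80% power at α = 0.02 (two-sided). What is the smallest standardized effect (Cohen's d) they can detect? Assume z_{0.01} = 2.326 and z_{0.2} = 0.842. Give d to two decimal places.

d_min ≈ 0.42

For a single sample (or paired design) of n = 56: d_min = (z_{α/2} + z_β)/√n.
z-sum = 2.326 + 0.842 = 3.168.
d_min = 3.168 / √56 = 3.168 / 7.483 = 0.423.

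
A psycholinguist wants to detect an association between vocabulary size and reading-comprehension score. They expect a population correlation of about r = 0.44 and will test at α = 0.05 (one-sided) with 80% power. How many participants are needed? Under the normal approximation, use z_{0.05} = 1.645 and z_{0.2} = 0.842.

n = 31

Fisher's z: C = ½·ln((1+r)/(1−r)) = ½·ln(2.5714) = 0.4722.
n = ((z_{α} + z_β)/C)² + 3.
(1.645 + 0.842) / 0.4722 = 2.487 / 0.4722 = 5.267.
n = 5.267² + 3 = 27.74 + 3 = 30.7.
Round up.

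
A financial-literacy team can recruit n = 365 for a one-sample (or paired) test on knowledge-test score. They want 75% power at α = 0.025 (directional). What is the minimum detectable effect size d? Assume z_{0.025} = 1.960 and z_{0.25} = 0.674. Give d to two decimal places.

d_min ≈ 0.14

For a single sample (or paired design) of n = 365: d_min = (z_{α} + z_β)/√n.
z-sum = 1.960 + 0.674 = 2.634.
d_min = 2.634 / √365 = 2.634 / 19.105 = 0.138.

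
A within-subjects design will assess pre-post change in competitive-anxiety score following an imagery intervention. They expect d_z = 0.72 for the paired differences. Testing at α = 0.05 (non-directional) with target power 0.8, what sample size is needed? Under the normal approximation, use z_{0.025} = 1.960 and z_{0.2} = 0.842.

n = 16 pairs

For a paired (one-sample on differences) test: n = ((z_{α/2} + z_β) / d)².
z_{α/2} + z_β = 1.960 + 0.842 = 2.802.
n = (2.802 / 0.72)² = 3.892² = 15.15.
Round up.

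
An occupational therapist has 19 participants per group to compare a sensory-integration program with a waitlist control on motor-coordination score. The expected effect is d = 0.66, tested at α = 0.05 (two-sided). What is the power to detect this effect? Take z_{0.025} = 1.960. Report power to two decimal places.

For two equal groups, power = Φ(d·√(n/2) − z_{α/2}).
d·√(n/2) = 0.66 × √(19/2) = 0.66 × 3.082 = 2.034.
z_β = 2.034 − 1.960 = 0.074.
Power = Φ(0.074) = 0.530.

power ≈ 0.53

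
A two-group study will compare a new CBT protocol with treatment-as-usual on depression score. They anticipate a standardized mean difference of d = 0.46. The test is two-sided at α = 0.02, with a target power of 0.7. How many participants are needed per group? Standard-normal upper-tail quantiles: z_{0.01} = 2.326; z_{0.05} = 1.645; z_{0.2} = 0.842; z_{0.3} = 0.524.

n = 77 per group

For two independent groups with equal n: n = 2·((z_{α/2} + z_β) / d)².
z_{α/2} + z_β = 2.326 + 0.524 = 2.850.
n = 2 × (2.850 / 0.46)² = 2 × 6.196² = 2 × 38.39 = 76.8.
Round up to the next whole participant.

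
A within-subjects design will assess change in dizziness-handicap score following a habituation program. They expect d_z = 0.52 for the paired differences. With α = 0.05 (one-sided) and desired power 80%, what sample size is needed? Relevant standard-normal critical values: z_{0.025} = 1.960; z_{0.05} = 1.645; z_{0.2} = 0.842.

n = 23 pairs

For a paired (one-sample on differences) test: n = ((z_{α} + z_β) / d)².
z_{α} + z_β = 1.645 + 0.842 = 2.487.
n = (2.487 / 0.52)² = 4.783² = 22.87.
Round up.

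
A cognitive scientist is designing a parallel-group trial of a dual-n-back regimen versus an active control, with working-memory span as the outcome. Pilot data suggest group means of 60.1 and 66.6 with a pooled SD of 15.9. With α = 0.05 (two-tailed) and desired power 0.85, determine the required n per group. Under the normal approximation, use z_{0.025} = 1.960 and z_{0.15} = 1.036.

n = 108 per group

Cohen's d = |M₁ − M₂| / SD_pooled = |60.1 − 66.6| / 15.9 = 6.5 / 15.9 = 0.409.
For two independent groups with equal n: n = 2·((z_{α/2} + z_β) / d)².
z_{α/2} + z_β = 1.960 + 1.036 = 2.996.
n = 2 × (2.996 / 0.409)² = 2 × 7.325² = 2 × 53.66 = 107.3.
Round up to the next whole participant.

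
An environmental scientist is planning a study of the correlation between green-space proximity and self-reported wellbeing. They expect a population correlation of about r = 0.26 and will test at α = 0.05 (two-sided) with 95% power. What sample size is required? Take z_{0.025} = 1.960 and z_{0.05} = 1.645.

Fisher's z: C = ½·ln((1+r)/(1−r)) = ½·ln(1.7027) = 0.2661.
n = ((z_{α/2} + z_β)/C)² + 3.
(1.960 + 1.645) / 0.2661 = 3.605 / 0.2661 = 13.548.
n = 13.548² + 3 = 183.54 + 3 = 186.5.
Round up.

n = 187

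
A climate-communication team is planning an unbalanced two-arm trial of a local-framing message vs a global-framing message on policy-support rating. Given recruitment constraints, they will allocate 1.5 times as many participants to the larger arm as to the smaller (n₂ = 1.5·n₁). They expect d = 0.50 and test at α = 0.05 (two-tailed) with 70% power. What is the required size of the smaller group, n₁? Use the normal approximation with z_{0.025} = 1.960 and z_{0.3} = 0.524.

n₁ = 42

With allocation ratio k = n₂/n₁ = 1.5, Var(x̄₁−x̄₂) = σ²(1/n₁ + 1/(k·n₁)) = σ²·(k+1)/(k·n₁).
So n₁ = (1 + 1/k)·((z_{α/2} + z_β)/d)² = 1.667 × (2.484/0.50)².
n₁ = 1.667 × 24.68 = 41.1.
Round up: n₁ = 42, giving n₂ = 1.5 × 42 = 63.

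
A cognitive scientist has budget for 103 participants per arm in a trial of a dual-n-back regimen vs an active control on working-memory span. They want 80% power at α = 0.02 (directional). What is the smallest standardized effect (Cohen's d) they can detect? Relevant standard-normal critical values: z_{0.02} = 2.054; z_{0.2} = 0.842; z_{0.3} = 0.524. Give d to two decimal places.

For two independent groups of n = 103 each: d_min = (z_{α} + z_β)·√(2/n).
z-sum = 2.054 + 0.842 = 2.896.
d_min = 2.896 × √(2/103) = 2.896 × 0.1393 = 0.404.

d_min ≈ 0.40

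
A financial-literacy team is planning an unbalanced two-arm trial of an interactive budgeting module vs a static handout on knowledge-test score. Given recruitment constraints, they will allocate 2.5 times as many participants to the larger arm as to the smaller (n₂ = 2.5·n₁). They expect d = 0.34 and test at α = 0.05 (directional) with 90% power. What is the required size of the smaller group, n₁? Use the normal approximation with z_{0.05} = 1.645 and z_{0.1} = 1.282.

With allocation ratio k = n₂/n₁ = 2.5, Var(x̄₁−x̄₂) = σ²(1/n₁ + 1/(k·n₁)) = σ²·(k+1)/(k·n₁).
So n₁ = (1 + 1/k)·((z_{α} + z_β)/d)² = 1.400 × (2.927/0.34)².
n₁ = 1.400 × 74.11 = 103.8.
Round up: n₁ = 104, giving n₂ = 2.5 × 104 = 260.

n₁ = 104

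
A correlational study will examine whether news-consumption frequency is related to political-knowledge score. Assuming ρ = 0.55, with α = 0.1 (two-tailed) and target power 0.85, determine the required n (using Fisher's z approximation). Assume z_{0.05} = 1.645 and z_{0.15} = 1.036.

Fisher's z: C = ½·ln((1+r)/(1−r)) = ½·ln(3.4444) = 0.6184.
n = ((z_{α/2} + z_β)/C)² + 3.
(1.645 + 1.036) / 0.6184 = 2.681 / 0.6184 = 4.335.
n = 4.335² + 3 = 18.80 + 3 = 21.8.
Round up.

n = 22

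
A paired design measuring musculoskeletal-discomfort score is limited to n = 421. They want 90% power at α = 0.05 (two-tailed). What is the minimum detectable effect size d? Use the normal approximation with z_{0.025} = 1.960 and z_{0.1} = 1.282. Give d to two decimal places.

d_min ≈ 0.16

For a single sample (or paired design) of n = 421: d_min = (z_{α/2} + z_β)/√n.
z-sum = 1.960 + 1.282 = 3.242.
d_min = 3.242 / √421 = 3.242 / 20.518 = 0.158.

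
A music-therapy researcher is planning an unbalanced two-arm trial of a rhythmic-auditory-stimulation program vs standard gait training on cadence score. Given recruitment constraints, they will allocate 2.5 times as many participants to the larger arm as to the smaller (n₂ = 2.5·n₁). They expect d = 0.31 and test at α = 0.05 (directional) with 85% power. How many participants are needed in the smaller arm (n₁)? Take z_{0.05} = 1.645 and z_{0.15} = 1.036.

With allocation ratio k = n₂/n₁ = 2.5, Var(x̄₁−x̄₂) = σ²(1/n₁ + 1/(k·n₁)) = σ²·(k+1)/(k·n₁).
So n₁ = (1 + 1/k)·((z_{α} + z_β)/d)² = 1.400 × (2.681/0.31)².
n₁ = 1.400 × 74.79 = 104.7.
Round up: n₁ = 105, giving n₂ = ⌈2.5 × 105⌉ = ⌈262.5⌉ = 263.

n₁ = 105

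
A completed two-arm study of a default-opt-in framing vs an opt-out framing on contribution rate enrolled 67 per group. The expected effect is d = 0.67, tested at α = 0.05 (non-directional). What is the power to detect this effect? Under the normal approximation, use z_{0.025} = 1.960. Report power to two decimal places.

For two equal groups, power = Φ(d·√(n/2) − z_{α/2}).
d·√(n/2) = 0.67 × √(67/2) = 0.67 × 5.788 = 3.878.
z_β = 3.878 − 1.960 = 1.918.
Power = Φ(1.918) = 0.972.

power ≈ 0.97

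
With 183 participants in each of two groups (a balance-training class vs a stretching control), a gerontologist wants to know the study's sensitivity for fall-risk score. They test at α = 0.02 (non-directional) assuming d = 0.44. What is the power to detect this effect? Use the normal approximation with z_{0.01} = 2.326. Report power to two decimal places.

power ≈ 0.97

For two equal groups, power = Φ(d·√(n/2) − z_{α/2}).
d·√(n/2) = 0.44 × √(183/2) = 0.44 × 9.566 = 4.209.
z_β = 4.209 − 2.326 = 1.883.
Power = Φ(1.883) = 0.970.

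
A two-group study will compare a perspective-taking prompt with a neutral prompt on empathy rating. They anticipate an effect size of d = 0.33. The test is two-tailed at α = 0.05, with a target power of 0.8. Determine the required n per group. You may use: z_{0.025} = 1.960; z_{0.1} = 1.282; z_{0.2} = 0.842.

For two independent groups with equal n: n = 2·((z_{α/2} + z_β) / d)².
z_{α/2} + z_β = 1.960 + 0.842 = 2.802.
n = 2 × (2.802 / 0.33)² = 2 × 8.491² = 2 × 72.10 = 144.2.
Round up to the next whole participant.

n = 145 per group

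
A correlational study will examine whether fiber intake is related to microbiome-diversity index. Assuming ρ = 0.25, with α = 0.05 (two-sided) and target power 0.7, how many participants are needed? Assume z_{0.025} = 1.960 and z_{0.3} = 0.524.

n = 98

Fisher's z: C = ½·ln((1+r)/(1−r)) = ½·ln(1.6667) = 0.2554.
n = ((z_{α/2} + z_β)/C)² + 3.
(1.960 + 0.524) / 0.2554 = 2.484 / 0.2554 = 9.726.
n = 9.726² + 3 = 94.59 + 3 = 97.6.
Round up.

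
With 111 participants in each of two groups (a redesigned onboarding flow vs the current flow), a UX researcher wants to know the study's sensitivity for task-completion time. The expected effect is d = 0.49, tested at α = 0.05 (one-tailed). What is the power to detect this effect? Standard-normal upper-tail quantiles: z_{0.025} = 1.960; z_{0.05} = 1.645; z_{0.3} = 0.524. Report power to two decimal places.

power ≈ 0.98

For two equal groups, power = Φ(d·√(n/2) − z_{α}).
d·√(n/2) = 0.49 × √(111/2) = 0.49 × 7.450 = 3.650.
z_β = 3.650 − 1.645 = 2.005.
Power = Φ(2.005) = 0.978.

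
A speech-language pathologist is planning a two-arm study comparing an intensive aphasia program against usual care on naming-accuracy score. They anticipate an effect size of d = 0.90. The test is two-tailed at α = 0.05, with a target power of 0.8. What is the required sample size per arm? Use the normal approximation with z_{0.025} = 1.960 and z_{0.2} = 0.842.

n = 20 per group

For two independent groups with equal n: n = 2·((z_{α/2} + z_β) / d)².
z_{α/2} + z_β = 1.960 + 0.842 = 2.802.
n = 2 × (2.802 / 0.90)² = 2 × 3.113² = 2 × 9.69 = 19.4.
Round up to the next whole participant.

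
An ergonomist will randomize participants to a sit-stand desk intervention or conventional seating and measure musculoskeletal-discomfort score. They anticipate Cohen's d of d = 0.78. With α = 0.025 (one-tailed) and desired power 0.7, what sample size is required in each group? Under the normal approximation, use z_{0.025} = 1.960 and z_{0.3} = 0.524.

For two independent groups with equal n: n = 2·((z_{α} + z_β) / d)².
z_{α} + z_β = 1.960 + 0.524 = 2.484.
n = 2 × (2.484 / 0.78)² = 2 × 3.185² = 2 × 10.14 = 20.3.
Round up to the next whole participant.

n = 21 per group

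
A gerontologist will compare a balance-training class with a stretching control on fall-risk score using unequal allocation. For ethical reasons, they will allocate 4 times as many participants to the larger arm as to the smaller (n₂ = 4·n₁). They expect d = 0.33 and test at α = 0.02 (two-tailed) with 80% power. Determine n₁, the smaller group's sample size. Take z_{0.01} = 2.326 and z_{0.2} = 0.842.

n₁ = 116

With allocation ratio k = n₂/n₁ = 4, Var(x̄₁−x̄₂) = σ²(1/n₁ + 1/(k·n₁)) = σ²·(k+1)/(k·n₁).
So n₁ = (1 + 1/k)·((z_{α/2} + z_β)/d)² = 1.250 × (3.168/0.33)².
n₁ = 1.250 × 92.16 = 115.2.
Round up: n₁ = 116, giving n₂ = 4 × 116 = 464.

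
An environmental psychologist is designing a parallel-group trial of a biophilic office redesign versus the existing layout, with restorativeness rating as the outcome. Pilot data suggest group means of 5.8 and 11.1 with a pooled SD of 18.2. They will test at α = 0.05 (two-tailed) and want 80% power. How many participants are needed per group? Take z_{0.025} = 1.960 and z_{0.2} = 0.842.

Cohen's d = |M₁ − M₂| / SD_pooled = |5.8 − 11.1| / 18.2 = 5.3 / 18.2 = 0.291.
For two independent groups with equal n: n = 2·((z_{α/2} + z_β) / d)².
z_{α/2} + z_β = 1.960 + 0.842 = 2.802.
n = 2 × (2.802 / 0.291)² = 2 × 9.629² = 2 × 92.72 = 185.4.
Round up to the next whole participant.

n = 186 per group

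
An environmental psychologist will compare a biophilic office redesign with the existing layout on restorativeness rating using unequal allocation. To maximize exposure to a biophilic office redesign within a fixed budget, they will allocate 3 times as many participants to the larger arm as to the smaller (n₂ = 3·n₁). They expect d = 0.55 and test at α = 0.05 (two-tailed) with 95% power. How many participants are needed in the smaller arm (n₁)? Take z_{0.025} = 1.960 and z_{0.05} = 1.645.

n₁ = 58

With allocation ratio k = n₂/n₁ = 3, Var(x̄₁−x̄₂) = σ²(1/n₁ + 1/(k·n₁)) = σ²·(k+1)/(k·n₁).
So n₁ = (1 + 1/k)·((z_{α/2} + z_β)/d)² = 1.333 × (3.605/0.55)².
n₁ = 1.333 × 42.96 = 57.3.
Round up: n₁ = 58, giving n₂ = 3 × 58 = 174.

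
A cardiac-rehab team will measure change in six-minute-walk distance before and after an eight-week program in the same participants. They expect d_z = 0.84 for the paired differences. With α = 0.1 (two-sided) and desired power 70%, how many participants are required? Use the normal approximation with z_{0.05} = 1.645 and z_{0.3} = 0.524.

For a paired (one-sample on differences) test: n = ((z_{α/2} + z_β) / d)².
z_{α/2} + z_β = 1.645 + 0.524 = 2.169.
n = (2.169 / 0.84)² = 2.582² = 6.67.
Round up.

n = 7 pairs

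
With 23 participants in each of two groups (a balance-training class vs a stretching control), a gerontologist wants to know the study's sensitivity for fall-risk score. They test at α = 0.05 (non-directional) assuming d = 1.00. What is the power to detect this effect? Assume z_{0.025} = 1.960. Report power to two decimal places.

For two equal groups, power = Φ(d·√(n/2) − z_{α/2}).
d·√(n/2) = 1.00 × √(23/2) = 1.00 × 3.391 = 3.391.
z_β = 3.391 − 1.960 = 1.431.
Power = Φ(1.431) = 0.924.

power ≈ 0.92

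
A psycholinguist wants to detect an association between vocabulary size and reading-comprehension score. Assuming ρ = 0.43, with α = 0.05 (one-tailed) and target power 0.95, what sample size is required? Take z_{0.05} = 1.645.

Fisher's z: C = ½·ln((1+r)/(1−r)) = ½·ln(2.5088) = 0.4599.
n = ((z_{α} + z_β)/C)² + 3.
(1.645 + 1.645) / 0.4599 = 3.290 / 0.4599 = 7.154.
n = 7.154² + 3 = 51.18 + 3 = 54.2.
Round up.

n = 55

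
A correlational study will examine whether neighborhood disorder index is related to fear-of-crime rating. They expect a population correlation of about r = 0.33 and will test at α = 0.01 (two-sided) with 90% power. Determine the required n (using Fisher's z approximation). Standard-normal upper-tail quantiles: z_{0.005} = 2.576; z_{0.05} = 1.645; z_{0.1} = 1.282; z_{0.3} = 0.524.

n = 130

Fisher's z: C = ½·ln((1+r)/(1−r)) = ½·ln(1.9851) = 0.3428.
n = ((z_{α/2} + z_β)/C)² + 3.
(2.576 + 1.282) / 0.3428 = 3.858 / 0.3428 = 11.254.
n = 11.254² + 3 = 126.66 + 3 = 129.7.
Round up.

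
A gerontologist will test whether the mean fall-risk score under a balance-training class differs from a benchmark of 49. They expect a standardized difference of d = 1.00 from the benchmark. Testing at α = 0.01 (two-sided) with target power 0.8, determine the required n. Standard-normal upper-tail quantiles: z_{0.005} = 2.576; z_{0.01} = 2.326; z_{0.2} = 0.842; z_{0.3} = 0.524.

For a one-sample test: n = ((z_{α/2} + z_β) / d)².
z_{α/2} + z_β = 2.576 + 0.842 = 3.418.
n = (3.418 / 1.00)² = 3.418² = 11.68.
Round up.

n = 12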